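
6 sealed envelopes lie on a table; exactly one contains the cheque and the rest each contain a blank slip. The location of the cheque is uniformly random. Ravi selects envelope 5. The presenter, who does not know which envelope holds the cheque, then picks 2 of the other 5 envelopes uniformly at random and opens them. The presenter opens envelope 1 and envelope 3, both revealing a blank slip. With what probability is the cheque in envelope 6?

1/4

Consider each possible location of the cheque in turn.
If it is in either of envelopes 1 and 3 (prior 1/6 each): that envelope was opened and seen not to hold the prize — ruled out; weight (1/6)·0 = 0 each.
If it is in any of envelopes 2, 4, 5, and 6 (prior 1/6 each): the presenter picks exactly this set with probability 1/10 regardless, and none is the prize; weight (1/6)·(1/10) = 1/60 each.
The weights sum to 1/15.
So P(the cheque in envelope 6 | the presenter opened envelope 1 and envelope 3) = (1/60) / (1/15) = 1/4.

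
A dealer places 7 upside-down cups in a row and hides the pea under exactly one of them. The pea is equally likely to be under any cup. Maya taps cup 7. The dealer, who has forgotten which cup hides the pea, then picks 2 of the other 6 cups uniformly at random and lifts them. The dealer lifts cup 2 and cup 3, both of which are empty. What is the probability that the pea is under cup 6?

Apply Bayes' rule, conditioning on where the pea actually is.
If it is under any of cups 1, 4, 5, 6, and 7 (prior 1/7 each): the dealer picks exactly this set with probability 1/15 regardless, and none is the prize; weight (1/7)·(1/15) = 1/105 each.
If it is under either of cups 2 and 3 (prior 1/7 each): that cup was opened and seen not to hold the prize — ruled out; weight (1/7)·0 = 0 each.
The weights sum to 1/21.
So P(the pea under cup 6 | the dealer opened cup 2 and cup 3) = (1/105) / (1/21) = 1/5.

1/5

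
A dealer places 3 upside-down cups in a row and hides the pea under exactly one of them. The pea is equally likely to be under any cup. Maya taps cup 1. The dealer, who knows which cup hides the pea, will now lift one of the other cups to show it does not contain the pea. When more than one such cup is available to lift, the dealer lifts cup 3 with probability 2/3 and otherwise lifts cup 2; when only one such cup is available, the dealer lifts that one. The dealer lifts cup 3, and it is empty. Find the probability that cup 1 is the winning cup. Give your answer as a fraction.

2/5

Condition on the true location of the pea.
If it is under cup 1 (prior 1/3): cup 3 is available, opened with probability 2/3; weight (1/3)·(2/3) = 2/9.
If it is under cup 2 (prior 1/3): only cup 3 is available, probability 1; weight (1/3)·1 = 1/3.
If it is under cup 3 (prior 1/3): the dealer opened cup 3, so this case is ruled out; weight (1/3)·0 = 0.
The weights sum to 5/9.
So P(the pea under cup 1 | the dealer opened cup 3) = (2/9) / (5/9) = 2/5.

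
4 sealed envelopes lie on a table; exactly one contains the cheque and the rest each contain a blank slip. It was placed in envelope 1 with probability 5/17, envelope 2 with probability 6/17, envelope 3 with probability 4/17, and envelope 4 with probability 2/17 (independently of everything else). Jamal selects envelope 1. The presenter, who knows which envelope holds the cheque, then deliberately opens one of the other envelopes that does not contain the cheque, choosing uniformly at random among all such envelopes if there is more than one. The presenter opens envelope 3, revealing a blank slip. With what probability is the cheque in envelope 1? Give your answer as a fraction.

Apply Bayes' rule, conditioning on where the cheque actually is.
If it is in envelope 1 (prior 5/17): the presenter has 3 equally likely choices, so probability 1/3; weight (5/17)·(1/3) = 5/51.
If it is in envelope 2 (prior 6/17): the presenter has 2 equally likely choices, so probability 1/2; weight (6/17)·(1/2) = 3/17.
If it is in envelope 3 (prior 4/17): the presenter opened envelope 3, so this case is ruled out; weight (4/17)·0 = 0.
If it is in envelope 4 (prior 2/17): the presenter has 2 equally likely choices, so probability 1/2; weight (2/17)·(1/2) = 1/17.
The weights sum to 1/3.
So P(the cheque in envelope 1 | the presenter opened envelope 3) = (5/51) / (1/3) = 5/17.

5/17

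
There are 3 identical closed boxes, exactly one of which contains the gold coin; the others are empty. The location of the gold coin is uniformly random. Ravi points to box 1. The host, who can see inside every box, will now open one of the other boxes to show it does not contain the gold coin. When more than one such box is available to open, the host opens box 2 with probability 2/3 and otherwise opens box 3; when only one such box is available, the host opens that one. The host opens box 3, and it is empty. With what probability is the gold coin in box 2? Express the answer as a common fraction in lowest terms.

3/4

Consider each possible location of the gold coin in turn.
If it is in box 1 (prior 1/3): box 2 is available but not opened, probability 1/3; weight (1/3)·(1/3) = 1/9.
If it is in box 2 (prior 1/3): only box 3 is available, probability 1; weight (1/3)·1 = 1/3.
If it is in box 3 (prior 1/3): the host opened box 3, so this case is ruled out; weight (1/3)·0 = 0.
The weights sum to 4/9.
So P(the gold coin in box 2 | the host opened box 3) = (1/3) / (4/9) = 3/4.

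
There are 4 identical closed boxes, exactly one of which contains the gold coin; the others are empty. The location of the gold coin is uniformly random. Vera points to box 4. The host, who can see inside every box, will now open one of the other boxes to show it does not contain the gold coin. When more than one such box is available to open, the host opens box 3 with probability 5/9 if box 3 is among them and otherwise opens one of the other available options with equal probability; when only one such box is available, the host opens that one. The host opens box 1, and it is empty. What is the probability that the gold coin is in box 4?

4/21

Consider each possible location of the gold coin in turn.
If it is in box 1 (prior 1/4): the host opened box 1, so this case is ruled out; weight (1/4)·0 = 0.
If it is in box 2 (prior 1/4): box 3 is available but not opened, probability 4/9; weight (1/4)·(4/9) = 1/9.
If it is in box 3 (prior 1/4): box 3 holds the prize so is unavailable; the host chooses uniformly among the 2 others, probability 1/2; weight (1/4)·(1/2) = 1/8.
If it is in box 4 (prior 1/4): box 3 is available but not opened; box 1 gets probability (1 − 5/9)/2 = 2/9; weight (1/4)·(2/9) = 1/18.
The weights sum to 7/24.
So P(the gold coin in box 4 | the host opened box 1) = (1/18) / (7/24) = 4/21.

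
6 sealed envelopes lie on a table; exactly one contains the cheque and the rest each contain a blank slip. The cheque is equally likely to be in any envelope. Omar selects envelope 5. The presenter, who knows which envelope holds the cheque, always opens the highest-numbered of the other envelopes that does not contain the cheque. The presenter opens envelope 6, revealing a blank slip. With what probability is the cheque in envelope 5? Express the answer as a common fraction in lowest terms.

Apply Bayes' rule, conditioning on where the cheque actually is.
If it is in any of envelopes 1, 2, 3, 4, and 5 (prior 1/6 each): envelope 6 is the highest-numbered option available, probability 1; weight (1/6)·1 = 1/6 each.
If it is in envelope 6 (prior 1/6): the presenter opened envelope 6, so this case is ruled out; weight (1/6)·0 = 0.
The weights sum to 5/6.
So P(the cheque in envelope 5 | the presenter opened envelope 6) = (1/6) / (5/6) = 1/5.

1/5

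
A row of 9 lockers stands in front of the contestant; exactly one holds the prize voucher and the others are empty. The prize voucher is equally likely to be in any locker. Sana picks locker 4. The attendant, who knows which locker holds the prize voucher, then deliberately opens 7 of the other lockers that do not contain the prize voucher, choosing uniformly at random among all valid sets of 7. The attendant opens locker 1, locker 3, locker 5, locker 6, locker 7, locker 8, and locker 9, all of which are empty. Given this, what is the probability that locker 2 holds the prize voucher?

8/9

Condition on the true location of the prize voucher.
If it is in any of lockers 1, 3, 5, 6, 7, 8, and 9 (prior 1/9 each): that locker was opened and seen not to hold the prize — ruled out; weight (1/9)·0 = 0 each.
If it is in locker 2 (prior 1/9): the attendant has no choice, probability 1; weight (1/9)·1 = 1/9.
If it is in locker 4 (prior 1/9): the attendant has 8 equally likely choices, so probability 1/8; weight (1/9)·(1/8) = 1/72.
The weights sum to 1/8.
So P(the prize voucher in locker 2 | the attendant opened locker 1, locker 3, locker 5, locker 6, locker 7, locker 8, and locker 9) = (1/9) / (1/8) = 8/9.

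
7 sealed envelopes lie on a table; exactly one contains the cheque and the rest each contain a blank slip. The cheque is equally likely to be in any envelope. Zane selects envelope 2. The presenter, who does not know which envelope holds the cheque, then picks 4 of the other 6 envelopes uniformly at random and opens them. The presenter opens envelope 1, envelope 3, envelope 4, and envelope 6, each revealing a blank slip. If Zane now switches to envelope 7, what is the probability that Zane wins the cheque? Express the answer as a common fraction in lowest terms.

1/3

Condition on the true location of the cheque.
If it is in any of envelopes 1, 3, 4, and 6 (prior 1/7 each): that envelope was opened and seen not to hold the prize — ruled out; weight (1/7)·0 = 0 each.
If it is in any of envelopes 2, 5, and 7 (prior 1/7 each): the presenter picks exactly this set with probability 1/15 regardless, and none is the prize; weight (1/7)·(1/15) = 1/105 each.
The weights sum to 1/35.
So P(the cheque in envelope 7 | the presenter opened envelope 1, envelope 3, envelope 4, and envelope 6) = (1/105) / (1/35) = 1/3.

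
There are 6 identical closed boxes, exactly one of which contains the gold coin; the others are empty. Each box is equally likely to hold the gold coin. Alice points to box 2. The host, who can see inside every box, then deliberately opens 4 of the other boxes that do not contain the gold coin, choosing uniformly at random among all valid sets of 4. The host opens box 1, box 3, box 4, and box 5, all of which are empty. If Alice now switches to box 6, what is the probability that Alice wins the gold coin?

Consider each possible location of the gold coin in turn.
If it is in any of boxes 1, 3, 4, and 5 (prior 1/6 each): that box was opened and seen not to hold the prize — ruled out; weight (1/6)·0 = 0 each.
If it is in box 2 (prior 1/6): the host has 5 equally likely choices, so probability 1/5; weight (1/6)·(1/5) = 1/30.
If it is in box 6 (prior 1/6): the host has no choice, probability 1; weight (1/6)·1 = 1/6.
The weights sum to 1/5.
So P(the gold coin in box 6 | the host opened box 1, box 3, box 4, and box 5) = (1/6) / (1/5) = 5/6.

5/6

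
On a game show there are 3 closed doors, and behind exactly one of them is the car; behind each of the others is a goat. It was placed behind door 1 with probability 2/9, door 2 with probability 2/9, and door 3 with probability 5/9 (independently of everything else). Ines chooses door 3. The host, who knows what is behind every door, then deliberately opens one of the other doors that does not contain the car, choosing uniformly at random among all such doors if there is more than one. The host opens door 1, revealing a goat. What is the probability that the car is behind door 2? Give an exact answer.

Condition on the true location of the car.
If it is behind door 1 (prior 2/9): the host opened door 1, so this case is ruled out; weight (2/9)·0 = 0.
If it is behind door 2 (prior 2/9): the host has no choice, probability 1; weight (2/9)·1 = 2/9.
If it is behind door 3 (prior 5/9): the host has 2 equally likely choices, so probability 1/2; weight (5/9)·(1/2) = 5/18.
The weights sum to 1/2.
So P(the car behind door 2 | the host opened door 1) = (2/9) / (1/2) = 4/9.

4/9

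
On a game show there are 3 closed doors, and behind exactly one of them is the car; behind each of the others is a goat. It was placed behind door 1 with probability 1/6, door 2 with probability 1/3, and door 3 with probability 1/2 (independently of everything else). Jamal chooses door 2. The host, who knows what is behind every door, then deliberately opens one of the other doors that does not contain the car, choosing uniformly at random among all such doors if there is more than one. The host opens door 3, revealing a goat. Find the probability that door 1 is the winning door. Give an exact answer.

1/2

Apply Bayes' rule, conditioning on where the car actually is.
If it is behind door 1 (prior 1/6): the host has no choice, probability 1; weight (1/6)·1 = 1/6.
If it is behind door 2 (prior 1/3): the host has 2 equally likely choices, so probability 1/2; weight (1/3)·(1/2) = 1/6.
If it is behind door 3 (prior 1/2): the host opened door 3, so this case is ruled out; weight (1/2)·0 = 0.
The weights sum to 1/3.
So P(the car behind door 1 | the host opened door 3) = (1/6) / (1/3) = 1/2.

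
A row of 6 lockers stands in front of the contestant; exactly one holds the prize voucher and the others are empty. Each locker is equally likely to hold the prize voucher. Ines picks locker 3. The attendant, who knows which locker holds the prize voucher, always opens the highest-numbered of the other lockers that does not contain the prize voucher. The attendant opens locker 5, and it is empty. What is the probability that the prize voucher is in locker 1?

Condition on the true location of the prize voucher.
If it is in any of lockers 1, 2, 3, and 4 (prior 1/6 each): the attendant would have opened locker 6 instead, probability 0; weight (1/6)·0 = 0 each.
If it is in locker 5 (prior 1/6): the attendant opened locker 5, so this case is ruled out; weight (1/6)·0 = 0.
If it is in locker 6 (prior 1/6): locker 5 is the highest-numbered option available, probability 1; weight (1/6)·1 = 1/6.
The weights sum to 1/6.
So P(the prize voucher in locker 1 | the attendant opened locker 5) = 0 / (1/6) = 0.

0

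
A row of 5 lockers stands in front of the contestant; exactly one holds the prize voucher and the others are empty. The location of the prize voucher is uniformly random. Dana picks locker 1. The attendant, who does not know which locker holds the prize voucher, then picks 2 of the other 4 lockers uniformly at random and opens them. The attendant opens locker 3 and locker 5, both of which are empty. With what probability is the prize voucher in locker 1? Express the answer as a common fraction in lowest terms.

Consider each possible location of the prize voucher in turn.
If it is in any of lockers 1, 2, and 4 (prior 1/5 each): the attendant picks exactly this set with probability 1/6 regardless, and none is the prize; weight (1/5)·(1/6) = 1/30 each.
If it is in either of lockers 3 and 5 (prior 1/5 each): that locker was opened and seen not to hold the prize — ruled out; weight (1/5)·0 = 0 each.
The weights sum to 1/10.
So P(the prize voucher in locker 1 | the attendant opened locker 3 and locker 5) = (1/30) / (1/10) = 1/3.

1/3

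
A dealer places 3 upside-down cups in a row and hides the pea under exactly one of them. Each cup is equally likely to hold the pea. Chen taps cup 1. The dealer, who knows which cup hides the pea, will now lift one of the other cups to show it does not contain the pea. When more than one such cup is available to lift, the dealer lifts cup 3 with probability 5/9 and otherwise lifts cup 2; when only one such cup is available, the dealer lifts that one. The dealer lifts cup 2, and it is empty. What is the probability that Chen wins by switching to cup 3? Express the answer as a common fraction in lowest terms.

9/13

Apply Bayes' rule, conditioning on where the pea actually is.
If it is under cup 1 (prior 1/3): cup 3 is available but not opened, probability 4/9; weight (1/3)·(4/9) = 4/27.
If it is under cup 2 (prior 1/3): the dealer opened cup 2, so this case is ruled out; weight (1/3)·0 = 0.
If it is under cup 3 (prior 1/3): only cup 2 is available, probability 1; weight (1/3)·1 = 1/3.
The weights sum to 13/27.
So P(the pea under cup 3 | the dealer opened cup 2) = (1/3) / (13/27) = 9/13.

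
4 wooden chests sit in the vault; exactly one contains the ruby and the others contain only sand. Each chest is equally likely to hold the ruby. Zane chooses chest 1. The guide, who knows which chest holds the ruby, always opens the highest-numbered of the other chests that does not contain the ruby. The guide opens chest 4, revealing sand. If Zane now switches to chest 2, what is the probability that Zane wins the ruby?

1/3

Consider each possible location of the ruby in turn.
If it is in any of chests 1, 2, and 3 (prior 1/4 each): chest 4 is the highest-numbered option available, probability 1; weight (1/4)·1 = 1/4 each.
If it is in chest 4 (prior 1/4): the guide opened chest 4, so this case is ruled out; weight (1/4)·0 = 0.
The weights sum to 3/4.
So P(the ruby in chest 2 | the guide opened chest 4) = (1/4) / (3/4) = 1/3.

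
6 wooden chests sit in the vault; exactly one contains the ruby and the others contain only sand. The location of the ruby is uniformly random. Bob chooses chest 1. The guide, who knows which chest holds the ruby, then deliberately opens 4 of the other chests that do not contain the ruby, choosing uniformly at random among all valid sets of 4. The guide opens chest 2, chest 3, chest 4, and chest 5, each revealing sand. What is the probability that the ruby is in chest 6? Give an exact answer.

Consider each possible location of the ruby in turn.
If it is in chest 1 (prior 1/6): the guide has 5 equally likely choices, so probability 1/5; weight (1/6)·(1/5) = 1/30.
If it is in any of chests 2, 3, 4, and 5 (prior 1/6 each): that chest was opened and seen not to hold the prize — ruled out; weight (1/6)·0 = 0 each.
If it is in chest 6 (prior 1/6): the guide has no choice, probability 1; weight (1/6)·1 = 1/6.
The weights sum to 1/5.
So P(the ruby in chest 6 | the guide opened chest 2, chest 3, chest 4, and chest 5) = (1/6) / (1/5) = 5/6.

5/6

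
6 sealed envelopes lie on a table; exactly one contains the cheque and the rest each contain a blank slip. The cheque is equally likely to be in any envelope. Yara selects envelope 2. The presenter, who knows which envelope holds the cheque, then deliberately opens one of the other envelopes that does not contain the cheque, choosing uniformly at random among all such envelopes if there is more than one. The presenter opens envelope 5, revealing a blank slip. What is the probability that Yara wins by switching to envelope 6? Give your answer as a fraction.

5/24

Apply Bayes' rule, conditioning on where the cheque actually is.
If it is in any of envelopes 1, 3, 4, and 6 (prior 1/6 each): the presenter has 4 equally likely choices, so probability 1/4; weight (1/6)·(1/4) = 1/24 each.
If it is in envelope 2 (prior 1/6): the presenter has 5 equally likely choices, so probability 1/5; weight (1/6)·(1/5) = 1/30.
If it is in envelope 5 (prior 1/6): the presenter opened envelope 5, so this case is ruled out; weight (1/6)·0 = 0.
The weights sum to 1/5.
So P(the cheque in envelope 6 | the presenter opened envelope 5) = (1/24) / (1/5) = 5/24.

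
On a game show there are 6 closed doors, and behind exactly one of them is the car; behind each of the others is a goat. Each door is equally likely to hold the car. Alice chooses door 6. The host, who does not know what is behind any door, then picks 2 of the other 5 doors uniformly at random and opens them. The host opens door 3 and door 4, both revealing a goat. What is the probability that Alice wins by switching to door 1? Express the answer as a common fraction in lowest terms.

1/4

Apply Bayes' rule, conditioning on where the car actually is.
If it is behind any of doors 1, 2, 5, and 6 (prior 1/6 each): the host picks exactly this set with probability 1/10 regardless, and none is the prize; weight (1/6)·(1/10) = 1/60 each.
If it is behind either of doors 3 and 4 (prior 1/6 each): that door was opened and seen not to hold the prize — ruled out; weight (1/6)·0 = 0 each.
The weights sum to 1/15.
So P(the car behind door 1 | the host opened door 3 and door 4) = (1/60) / (1/15) = 1/4.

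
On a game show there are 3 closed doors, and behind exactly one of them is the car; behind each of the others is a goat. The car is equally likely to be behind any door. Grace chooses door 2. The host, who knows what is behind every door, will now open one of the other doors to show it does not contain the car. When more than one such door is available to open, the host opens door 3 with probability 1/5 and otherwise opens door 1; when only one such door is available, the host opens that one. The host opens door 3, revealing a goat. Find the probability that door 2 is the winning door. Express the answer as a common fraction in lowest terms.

1/6

Consider each possible location of the car in turn.
If it is behind door 1 (prior 1/3): only door 3 is available, probability 1; weight (1/3)·1 = 1/3.
If it is behind door 2 (prior 1/3): door 3 is available, opened with probability 1/5; weight (1/3)·(1/5) = 1/15.
If it is behind door 3 (prior 1/3): the host opened door 3, so this case is ruled out; weight (1/3)·0 = 0.
The weights sum to 2/5.
So P(the car behind door 2 | the host opened door 3) = (1/15) / (2/5) = 1/6.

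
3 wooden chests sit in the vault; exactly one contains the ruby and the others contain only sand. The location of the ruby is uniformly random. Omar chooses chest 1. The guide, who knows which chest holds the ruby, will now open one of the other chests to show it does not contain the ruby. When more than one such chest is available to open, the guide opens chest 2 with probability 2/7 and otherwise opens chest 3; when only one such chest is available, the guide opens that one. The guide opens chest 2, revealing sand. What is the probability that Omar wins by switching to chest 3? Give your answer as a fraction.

Condition on the true location of the ruby.
If it is in chest 1 (prior 1/3): chest 2 is available, opened with probability 2/7; weight (1/3)·(2/7) = 2/21.
If it is in chest 2 (prior 1/3): the guide opened chest 2, so this case is ruled out; weight (1/3)·0 = 0.
If it is in chest 3 (prior 1/3): only chest 2 is available, probability 1; weight (1/3)·1 = 1/3.
The weights sum to 3/7.
So P(the ruby in chest 3 | the guide opened chest 2) = (1/3) / (3/7) = 7/9.

7/9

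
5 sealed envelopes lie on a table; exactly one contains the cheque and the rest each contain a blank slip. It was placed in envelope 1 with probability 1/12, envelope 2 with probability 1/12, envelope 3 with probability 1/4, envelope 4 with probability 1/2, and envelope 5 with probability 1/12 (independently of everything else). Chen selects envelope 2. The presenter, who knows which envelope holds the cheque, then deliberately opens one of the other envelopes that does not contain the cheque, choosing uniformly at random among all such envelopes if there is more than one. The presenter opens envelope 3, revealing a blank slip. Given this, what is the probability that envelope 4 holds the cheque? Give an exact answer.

Consider each possible location of the cheque in turn.
If it is in either of envelopes 1 and 5 (prior 1/12 each): the presenter has 3 equally likely choices, so probability 1/3; weight (1/12)·(1/3) = 1/36 each.
If it is in envelope 2 (prior 1/12): the presenter has 4 equally likely choices, so probability 1/4; weight (1/12)·(1/4) = 1/48.
If it is in envelope 3 (prior 1/4): the presenter opened envelope 3, so this case is ruled out; weight (1/4)·0 = 0.
If it is in envelope 4 (prior 1/2): the presenter has 3 equally likely choices, so probability 1/3; weight (1/2)·(1/3) = 1/6.
The weights sum to 35/144.
So P(the cheque in envelope 4 | the presenter opened envelope 3) = (1/6) / (35/144) = 24/35.

24/35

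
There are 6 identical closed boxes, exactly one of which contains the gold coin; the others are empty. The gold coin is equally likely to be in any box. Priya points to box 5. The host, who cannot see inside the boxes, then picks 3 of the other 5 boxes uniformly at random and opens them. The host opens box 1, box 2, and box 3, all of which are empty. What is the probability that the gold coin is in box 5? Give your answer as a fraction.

1/3

Consider each possible location of the gold coin in turn.
If it is in any of boxes 1, 2, and 3 (prior 1/6 each): that box was opened and seen not to hold the prize — ruled out; weight (1/6)·0 = 0 each.
If it is in any of boxes 4, 5, and 6 (prior 1/6 each): the host picks exactly this set with probability 1/10 regardless, and none is the prize; weight (1/6)·(1/10) = 1/60 each.
The weights sum to 1/20.
So P(the gold coin in box 5 | the host opened box 1, box 2, and box 3) = (1/60) / (1/20) = 1/3.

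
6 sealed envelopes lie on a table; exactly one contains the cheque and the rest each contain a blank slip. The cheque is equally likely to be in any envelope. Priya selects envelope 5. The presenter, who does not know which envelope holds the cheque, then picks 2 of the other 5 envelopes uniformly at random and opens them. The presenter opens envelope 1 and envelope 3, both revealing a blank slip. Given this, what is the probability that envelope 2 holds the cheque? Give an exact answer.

Apply Bayes' rule, conditioning on where the cheque actually is.
If it is in either of envelopes 1 and 3 (prior 1/6 each): that envelope was opened and seen not to hold the prize — ruled out; weight (1/6)·0 = 0 each.
If it is in any of envelopes 2, 4, 5, and 6 (prior 1/6 each): the presenter picks exactly this set with probability 1/10 regardless, and none is the prize; weight (1/6)·(1/10) = 1/60 each.
The weights sum to 1/15.
So P(the cheque in envelope 2 | the presenter opened envelope 1 and envelope 3) = (1/60) / (1/15) = 1/4.

1/4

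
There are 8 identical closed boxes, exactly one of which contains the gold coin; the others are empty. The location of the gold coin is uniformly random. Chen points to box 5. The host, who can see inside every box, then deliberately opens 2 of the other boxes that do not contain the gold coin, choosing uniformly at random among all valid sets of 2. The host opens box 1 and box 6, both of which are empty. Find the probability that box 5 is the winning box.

Consider each possible location of the gold coin in turn.
If it is in either of boxes 1 and 6 (prior 1/8 each): that box was opened and seen not to hold the prize — ruled out; weight (1/8)·0 = 0 each.
If it is in any of boxes 2, 3, 4, 7, and 8 (prior 1/8 each): the host has 15 equally likely choices, so probability 1/15; weight (1/8)·(1/15) = 1/120 each.
If it is in box 5 (prior 1/8): the host has 21 equally likely choices, so probability 1/21; weight (1/8)·(1/21) = 1/168.
The weights sum to 1/21.
So P(the gold coin in box 5 | the host opened box 1 and box 6) = (1/168) / (1/21) = 1/8.

1/8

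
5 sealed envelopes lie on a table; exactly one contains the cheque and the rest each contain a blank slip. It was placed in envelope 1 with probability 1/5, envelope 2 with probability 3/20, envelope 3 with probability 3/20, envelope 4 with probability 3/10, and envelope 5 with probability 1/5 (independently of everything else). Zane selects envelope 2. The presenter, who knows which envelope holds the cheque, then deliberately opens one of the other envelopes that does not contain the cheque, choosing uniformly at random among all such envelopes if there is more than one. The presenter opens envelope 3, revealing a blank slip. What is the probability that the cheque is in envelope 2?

Apply Bayes' rule, conditioning on where the cheque actually is.
If it is in either of envelopes 1 and 5 (prior 1/5 each): the presenter has 3 equally likely choices, so probability 1/3; weight (1/5)·(1/3) = 1/15 each.
If it is in envelope 2 (prior 3/20): the presenter has 4 equally likely choices, so probability 1/4; weight (3/20)·(1/4) = 3/80.
If it is in envelope 3 (prior 3/20): the presenter opened envelope 3, so this case is ruled out; weight (3/20)·0 = 0.
If it is in envelope 4 (prior 3/10): the presenter has 3 equally likely choices, so probability 1/3; weight (3/10)·(1/3) = 1/10.
The weights sum to 13/48.
So P(the cheque in envelope 2 | the presenter opened envelope 3) = (3/80) / (13/48) = 9/65.

9/65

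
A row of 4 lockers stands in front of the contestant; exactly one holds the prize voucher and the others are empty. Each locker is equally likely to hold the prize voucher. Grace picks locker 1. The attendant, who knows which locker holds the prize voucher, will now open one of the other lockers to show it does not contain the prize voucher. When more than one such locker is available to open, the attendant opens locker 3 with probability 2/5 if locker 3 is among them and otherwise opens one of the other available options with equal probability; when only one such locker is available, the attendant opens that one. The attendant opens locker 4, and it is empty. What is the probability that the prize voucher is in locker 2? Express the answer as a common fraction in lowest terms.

Consider each possible location of the prize voucher in turn.
If it is in locker 1 (prior 1/4): locker 3 is available but not opened; locker 4 gets probability (1 − 2/5)/2 = 3/10; weight (1/4)·(3/10) = 3/40.
If it is in locker 2 (prior 1/4): locker 3 is available but not opened, probability 3/5; weight (1/4)·(3/5) = 3/20.
If it is in locker 3 (prior 1/4): locker 3 holds the prize so is unavailable; the attendant chooses uniformly among the 2 others, probability 1/2; weight (1/4)·(1/2) = 1/8.
If it is in locker 4 (prior 1/4): the attendant opened locker 4, so this case is ruled out; weight (1/4)·0 = 0.
The weights sum to 7/20.
So P(the prize voucher in locker 2 | the attendant opened locker 4) = (3/20) / (7/20) = 3/7.

3/7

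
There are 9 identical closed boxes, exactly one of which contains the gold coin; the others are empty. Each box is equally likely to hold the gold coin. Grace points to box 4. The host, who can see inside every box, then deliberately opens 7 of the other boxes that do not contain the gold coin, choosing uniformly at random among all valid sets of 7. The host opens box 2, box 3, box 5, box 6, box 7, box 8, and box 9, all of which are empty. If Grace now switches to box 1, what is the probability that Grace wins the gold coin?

8/9

Condition on the true location of the gold coin.
If it is in box 1 (prior 1/9): the host has no choice, probability 1; weight (1/9)·1 = 1/9.
If it is in any of boxes 2, 3, 5, 6, 7, 8, and 9 (prior 1/9 each): that box was opened and seen not to hold the prize — ruled out; weight (1/9)·0 = 0 each.
If it is in box 4 (prior 1/9): the host has 8 equally likely choices, so probability 1/8; weight (1/9)·(1/8) = 1/72.
The weights sum to 1/8.
So P(the gold coin in box 1 | the host opened box 2, box 3, box 5, box 6, box 7, box 8, and box 9) = (1/9) / (1/8) = 8/9.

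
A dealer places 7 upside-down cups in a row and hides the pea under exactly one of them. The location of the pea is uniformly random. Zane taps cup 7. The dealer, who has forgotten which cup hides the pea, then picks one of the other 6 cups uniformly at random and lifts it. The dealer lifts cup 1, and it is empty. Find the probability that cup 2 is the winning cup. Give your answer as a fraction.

1/6

Because the dealer chose which cup to lift without knowing where the pea is, the choice is independent of the prize location. Learning that cup 1 does not hold the pea simply rules out that one location and leaves the remaining 6 cups still equally likely by symmetry.
So P(the pea under cup 2) = 1/6.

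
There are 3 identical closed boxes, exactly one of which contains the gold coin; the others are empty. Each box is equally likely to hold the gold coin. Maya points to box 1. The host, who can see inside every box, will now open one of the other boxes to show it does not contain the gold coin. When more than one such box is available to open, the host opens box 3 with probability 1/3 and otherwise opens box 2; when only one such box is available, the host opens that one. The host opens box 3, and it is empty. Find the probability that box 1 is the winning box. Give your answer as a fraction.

Consider each possible location of the gold coin in turn.
If it is in box 1 (prior 1/3): box 3 is available, opened with probability 1/3; weight (1/3)·(1/3) = 1/9.
If it is in box 2 (prior 1/3): only box 3 is available, probability 1; weight (1/3)·1 = 1/3.
If it is in box 3 (prior 1/3): the host opened box 3, so this case is ruled out; weight (1/3)·0 = 0.
The weights sum to 4/9.
So P(the gold coin in box 1 | the host opened box 3) = (1/9) / (4/9) = 1/4.

1/4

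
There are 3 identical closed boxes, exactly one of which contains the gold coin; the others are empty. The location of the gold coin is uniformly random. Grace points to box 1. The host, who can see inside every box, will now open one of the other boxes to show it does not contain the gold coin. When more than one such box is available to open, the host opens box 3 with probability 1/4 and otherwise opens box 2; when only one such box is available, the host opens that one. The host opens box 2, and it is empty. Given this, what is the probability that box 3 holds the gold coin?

4/7

Condition on the true location of the gold coin.
If it is in box 1 (prior 1/3): box 3 is available but not opened, probability 3/4; weight (1/3)·(3/4) = 1/4.
If it is in box 2 (prior 1/3): the host opened box 2, so this case is ruled out; weight (1/3)·0 = 0.
If it is in box 3 (prior 1/3): only box 2 is available, probability 1; weight (1/3)·1 = 1/3.
The weights sum to 7/12.
So P(the gold coin in box 3 | the host opened box 2) = (1/3) / (7/12) = 4/7.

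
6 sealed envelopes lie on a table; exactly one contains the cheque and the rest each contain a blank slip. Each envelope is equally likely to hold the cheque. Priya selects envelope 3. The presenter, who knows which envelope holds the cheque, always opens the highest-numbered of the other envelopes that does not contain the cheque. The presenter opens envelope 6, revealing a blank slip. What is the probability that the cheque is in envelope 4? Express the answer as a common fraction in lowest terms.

Condition on the true location of the cheque.
If it is in any of envelopes 1, 2, 3, 4, and 5 (prior 1/6 each): envelope 6 is the highest-numbered option available, probability 1; weight (1/6)·1 = 1/6 each.
If it is in envelope 6 (prior 1/6): the presenter opened envelope 6, so this case is ruled out; weight (1/6)·0 = 0.
The weights sum to 5/6.
So P(the cheque in envelope 4 | the presenter opened envelope 6) = (1/6) / (5/6) = 1/5.

1/5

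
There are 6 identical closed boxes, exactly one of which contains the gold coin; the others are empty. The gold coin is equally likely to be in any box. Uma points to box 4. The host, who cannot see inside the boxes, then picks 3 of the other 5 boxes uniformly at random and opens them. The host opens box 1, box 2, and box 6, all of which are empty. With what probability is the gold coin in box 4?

1/3

Because the host chose which boxes to open without knowing where the gold coin is, the choice is independent of the prize location. Learning that none of the 3 opened boxes holds the gold coin simply rules out those 3 locations and leaves the remaining 3 boxes still equally likely by symmetry.
So P(the gold coin in box 4) = 1/3.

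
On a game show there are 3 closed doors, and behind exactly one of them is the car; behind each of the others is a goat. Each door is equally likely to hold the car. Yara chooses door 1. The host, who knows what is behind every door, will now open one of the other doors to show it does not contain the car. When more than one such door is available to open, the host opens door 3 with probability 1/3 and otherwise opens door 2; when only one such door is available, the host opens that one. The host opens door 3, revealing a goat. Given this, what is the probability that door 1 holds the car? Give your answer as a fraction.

Consider each possible location of the car in turn.
If it is behind door 1 (prior 1/3): door 3 is available, opened with probability 1/3; weight (1/3)·(1/3) = 1/9.
If it is behind door 2 (prior 1/3): only door 3 is available, probability 1; weight (1/3)·1 = 1/3.
If it is behind door 3 (prior 1/3): the host opened door 3, so this case is ruled out; weight (1/3)·0 = 0.
The weights sum to 4/9.
So P(the car behind door 1 | the host opened door 3) = (1/9) / (4/9) = 1/4.

1/4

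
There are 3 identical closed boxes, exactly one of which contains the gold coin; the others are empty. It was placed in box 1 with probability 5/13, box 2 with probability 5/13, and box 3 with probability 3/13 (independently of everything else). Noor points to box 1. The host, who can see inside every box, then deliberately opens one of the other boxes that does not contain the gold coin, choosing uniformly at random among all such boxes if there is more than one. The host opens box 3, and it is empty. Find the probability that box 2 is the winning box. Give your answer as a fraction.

2/3

Consider each possible location of the gold coin in turn.
If it is in box 1 (prior 5/13): the host has 2 equally likely choices, so probability 1/2; weight (5/13)·(1/2) = 5/26.
If it is in box 2 (prior 5/13): the host has no choice, probability 1; weight (5/13)·1 = 5/13.
If it is in box 3 (prior 3/13): the host opened box 3, so this case is ruled out; weight (3/13)·0 = 0.
The weights sum to 15/26.
So P(the gold coin in box 2 | the host opened box 3) = (5/13) / (15/26) = 2/3.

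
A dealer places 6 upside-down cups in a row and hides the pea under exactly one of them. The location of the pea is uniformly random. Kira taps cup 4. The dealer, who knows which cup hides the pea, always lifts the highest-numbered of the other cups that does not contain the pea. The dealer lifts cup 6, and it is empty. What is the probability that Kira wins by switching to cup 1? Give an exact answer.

1/5

Consider each possible location of the pea in turn.
If it is under any of cups 1, 2, 3, 4, and 5 (prior 1/6 each): cup 6 is the highest-numbered option available, probability 1; weight (1/6)·1 = 1/6 each.
If it is under cup 6 (prior 1/6): the dealer opened cup 6, so this case is ruled out; weight (1/6)·0 = 0.
The weights sum to 5/6.
So P(the pea under cup 1 | the dealer opened cup 6) = (1/6) / (5/6) = 1/5.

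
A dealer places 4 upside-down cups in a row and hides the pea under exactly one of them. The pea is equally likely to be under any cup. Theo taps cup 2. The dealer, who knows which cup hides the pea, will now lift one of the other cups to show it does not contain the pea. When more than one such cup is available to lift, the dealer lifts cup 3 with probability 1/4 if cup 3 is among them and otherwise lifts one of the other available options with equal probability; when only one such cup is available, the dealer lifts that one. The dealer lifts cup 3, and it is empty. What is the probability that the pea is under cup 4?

Apply Bayes' rule, conditioning on where the pea actually is.
If it is under any of cups 1, 2, and 4 (prior 1/4 each): cup 3 is available, opened with probability 1/4; weight (1/4)·(1/4) = 1/16 each.
If it is under cup 3 (prior 1/4): the dealer opened cup 3, so this case is ruled out; weight (1/4)·0 = 0.
The weights sum to 3/16.
So P(the pea under cup 4 | the dealer opened cup 3) = (1/16) / (3/16) = 1/3.

1/3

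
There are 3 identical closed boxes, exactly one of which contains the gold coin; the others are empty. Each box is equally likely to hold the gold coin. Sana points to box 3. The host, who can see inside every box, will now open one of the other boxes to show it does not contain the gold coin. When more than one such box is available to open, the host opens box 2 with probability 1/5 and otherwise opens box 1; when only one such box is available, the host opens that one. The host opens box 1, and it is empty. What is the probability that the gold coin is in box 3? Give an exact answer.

Condition on the true location of the gold coin.
If it is in box 1 (prior 1/3): the host opened box 1, so this case is ruled out; weight (1/3)·0 = 0.
If it is in box 2 (prior 1/3): only box 1 is available, probability 1; weight (1/3)·1 = 1/3.
If it is in box 3 (prior 1/3): box 2 is available but not opened, probability 4/5; weight (1/3)·(4/5) = 4/15.
The weights sum to 3/5.
So P(the gold coin in box 3 | the host opened box 1) = (4/15) / (3/5) = 4/9.

4/9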